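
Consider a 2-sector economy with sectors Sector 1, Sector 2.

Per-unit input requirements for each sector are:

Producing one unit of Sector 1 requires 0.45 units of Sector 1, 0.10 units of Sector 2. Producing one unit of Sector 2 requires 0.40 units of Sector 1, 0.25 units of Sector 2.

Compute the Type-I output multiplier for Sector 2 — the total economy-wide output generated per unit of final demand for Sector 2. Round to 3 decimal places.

I − A =
  [   0.55    -0.40]
  [  -0.10     0.75]
det(I−A) = (0.55)(0.75) − (-0.40)(-0.10) = 0.3725
adj(I−A) = [[0.75, 0.40], [0.10, 0.55]]
(I − A)⁻¹ = adj(I−A) / det(I−A) ≈
  [   2.0134     1.0738]
  [   0.2685     1.4765]
The output multiplier for sector j is the column-j sum of the Leontief inverse (I − A)⁻¹ = adj(I−A) / det(I−A).
Column 2 of adj(I−A): (0.40, 0.55); det(I−A) = 0.3725.
m_2 = (0.40 + 0.55) / 0.3725 = 0.95 / 0.3725 ≈ 2.550.

m_2 = 2.550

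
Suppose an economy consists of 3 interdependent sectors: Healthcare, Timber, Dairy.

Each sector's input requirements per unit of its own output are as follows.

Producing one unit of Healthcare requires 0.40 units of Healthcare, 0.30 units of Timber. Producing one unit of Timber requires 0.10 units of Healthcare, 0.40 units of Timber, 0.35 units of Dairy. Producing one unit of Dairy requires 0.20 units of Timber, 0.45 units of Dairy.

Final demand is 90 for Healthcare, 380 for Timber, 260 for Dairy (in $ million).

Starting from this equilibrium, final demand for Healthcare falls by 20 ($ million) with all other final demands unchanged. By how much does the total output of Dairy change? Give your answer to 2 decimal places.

I − A =
  [   0.60    -0.10     0.00]
  [  -0.30     0.60    -0.20]
  [   0.00    -0.35     0.55]
Cofactors of I−A, C_ij = (−1)^(i+j)·(minor ij) (rows/columns in the sector order above):
  C_11 = (0.60)(0.55) − (-0.20)(-0.35) = 0.2600
  C_12 = −[(-0.30)(0.55) − (-0.20)(0.00)] = 0.1650
  C_13 = (-0.30)(-0.35) − (0.60)(0.00) = 0.1050
  C_21 = −[(-0.10)(0.55) − (0.00)(-0.35)] = 0.0550
  C_22 = (0.60)(0.55) − (0.00)(0.00) = 0.3300
  C_23 = −[(0.60)(-0.35) − (-0.10)(0.00)] = 0.2100
  C_31 = (-0.10)(-0.20) − (0.00)(0.60) = 0.0200
  C_32 = −[(0.60)(-0.20) − (0.00)(-0.30)] = 0.1200
  C_33 = (0.60)(0.60) − (-0.10)(-0.30) = 0.3300
det(I−A) = Σ_j (I−A)_1j·C_1j = (0.60)(0.2600) + (-0.10)(0.1650) + (0.00)(0.1050) = 0.1395
adj(I−A) = Cᵀ =
  [ 0.2600   0.0550   0.0200]
  [ 0.1650   0.3300   0.1200]
  [ 0.1050   0.2100   0.3300]
(I − A)⁻¹ = adj(I−A) / det(I−A) ≈
  [   1.8638     0.3943     0.1434]
  [   1.1828     2.3656     0.8602]
  [   0.7527     1.5054     2.3656]
Δx = (I − A)⁻¹ Δd with Δd having -20 in the Healthcare component and 0 elsewhere.
So Δx_D = L_DH · (-20), where L_DH = adj(I−A)_DH / det(I−A) = 0.1050 / 0.1395.
Δx_D = 0.1050 × (-20) / 0.1395 = -2.10 / 0.1395 ≈ -15.05.

Δx_D = -15.05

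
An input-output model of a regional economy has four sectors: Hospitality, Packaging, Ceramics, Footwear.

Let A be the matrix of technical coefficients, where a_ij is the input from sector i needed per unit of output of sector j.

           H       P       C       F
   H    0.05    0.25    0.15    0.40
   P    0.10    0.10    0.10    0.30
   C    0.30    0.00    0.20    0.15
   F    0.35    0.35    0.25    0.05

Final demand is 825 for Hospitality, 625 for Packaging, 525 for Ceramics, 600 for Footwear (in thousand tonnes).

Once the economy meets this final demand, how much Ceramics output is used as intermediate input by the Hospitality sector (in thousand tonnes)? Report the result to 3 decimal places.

z_CH = 1026.928

I − A =
  [   0.95    -0.25    -0.15    -0.40]
  [  -0.10     0.90    -0.10    -0.30]
  [  -0.30     0.00     0.80    -0.15]
  [  -0.35    -0.35    -0.25     0.95]
Compute the cofactors C_ij = (−1)^(i+j)·(3×3 minor ij) of I−A; the adjugate is their transpose:
adj(I−A) = Cᵀ =
  [ 0.56100   0.30050   0.25900   0.37200]
  [ 0.21250   0.49375   0.18750   0.27500]
  [ 0.27750   0.17625   0.52250   0.25500]
  [ 0.35800   0.33900   0.30200   0.61600]
det(I−A) = Σ_j (I−A)_1j·C_1j = (0.95)(0.56100) + (-0.25)(0.21250) + (-0.15)(0.27750) + (-0.40)(0.35800) = 0.2950
(I − A)⁻¹ = adj(I−A) / det(I−A) ≈
  [   1.9017     1.0186     0.8780     1.2610]
  [   0.7203     1.6737     0.6356     0.9322]
  [   0.9407     0.5975     1.7712     0.8644]
  [   1.2136     1.1492     1.0237     2.0881]
First solve x = (I − A)⁻¹ d = adj(I−A)·d / det(I−A); in particular x_H = (0.56100·825 + 0.30050·625 + 0.25900·525 + 0.37200·600) / 0.2950 = 1009.8125 / 0.2950 ≈ 3423.09322.
Intermediate flow from C to H: z_CH = a_CH · x_H = 0.30 × 1009.8125 / 0.2950 = 302.94375 / 0.2950 ≈ 1026.928.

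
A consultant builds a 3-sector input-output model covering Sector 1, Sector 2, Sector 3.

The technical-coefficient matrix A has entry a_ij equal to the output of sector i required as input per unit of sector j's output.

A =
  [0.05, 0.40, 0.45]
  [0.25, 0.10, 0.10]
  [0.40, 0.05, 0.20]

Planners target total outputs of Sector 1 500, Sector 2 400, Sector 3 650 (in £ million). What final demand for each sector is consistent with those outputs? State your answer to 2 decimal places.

I − A =
  [   0.95    -0.40    -0.45]
  [  -0.25     0.90    -0.10]
  [  -0.40    -0.05     0.80]
d = (I − A) x:
  d_1 = (+0.95)·500 + (-0.40)·400 + (-0.45)·650 = 22.50
  d_2 = (-0.25)·500 + (+0.90)·400 + (-0.10)·650 = 170.00
  d_3 = (-0.40)·500 + (-0.05)·400 + (+0.80)·650 = 300.00

d_1 = 22.50, d_2 = 170.00, d_3 = 300.00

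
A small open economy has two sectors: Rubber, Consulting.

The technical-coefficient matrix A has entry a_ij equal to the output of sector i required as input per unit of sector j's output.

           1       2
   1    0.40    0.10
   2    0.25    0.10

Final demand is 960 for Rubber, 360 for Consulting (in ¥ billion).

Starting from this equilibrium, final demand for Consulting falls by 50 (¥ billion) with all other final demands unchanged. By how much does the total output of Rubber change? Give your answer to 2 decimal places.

I − A =
  [   0.60    -0.10]
  [  -0.25     0.90]
det(I−A) = (0.60)(0.90) − (-0.10)(-0.25) = 0.5150
adj(I−A) = [[0.90, 0.10], [0.25, 0.60]]
(I − A)⁻¹ = adj(I−A) / det(I−A) ≈
  [   1.7476     0.1942]
  [   0.4854     1.1650]
Δx = (I − A)⁻¹ Δd with Δd having -50 in the Consulting component and 0 elsewhere.
So Δx_1 = L_12 · (-50), where L_12 = adj(I−A)_12 / det(I−A) = 0.10 / 0.5150.
Δx_1 = 0.10 × (-50) / 0.5150 = -5.00 / 0.5150 ≈ -9.71.

Δx_1 = -9.71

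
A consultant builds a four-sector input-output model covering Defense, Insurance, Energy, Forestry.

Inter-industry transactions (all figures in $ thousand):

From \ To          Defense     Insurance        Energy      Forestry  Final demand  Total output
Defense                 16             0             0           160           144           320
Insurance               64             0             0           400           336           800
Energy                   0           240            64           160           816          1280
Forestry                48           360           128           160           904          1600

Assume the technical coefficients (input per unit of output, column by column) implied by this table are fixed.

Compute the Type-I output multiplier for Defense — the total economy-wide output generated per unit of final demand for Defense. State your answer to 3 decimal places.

m_1 = 1.876

Technical coefficients a_ij = z_ij / X_j:
  a_11 = 16/320 = 0.05, a_21 = 64/320 = 0.20, a_31 = 0/320 = 0.00, a_41 = 48/320 = 0.15
  a_12 = 0/800 = 0.00, a_22 = 0/800 = 0.00, a_32 = 240/800 = 0.30, a_42 = 360/800 = 0.45
  a_13 = 0/1280 = 0.00, a_23 = 0/1280 = 0.00, a_33 = 64/1280 = 0.05, a_43 = 128/1280 = 0.10
  a_14 = 160/1600 = 0.10, a_24 = 400/1600 = 0.25, a_34 = 160/1600 = 0.10, a_44 = 160/1600 = 0.10
I − A =
  [   0.95     0.00     0.00    -0.10]
  [  -0.20     1.00     0.00    -0.25]
  [   0.00    -0.30     0.95    -0.10]
  [  -0.15    -0.45    -0.10     0.90]
Compute the cofactors C_ij = (−1)^(i+j)·(3×3 minor ij) of I−A; the adjugate is their transpose:
adj(I−A) = Cᵀ =
  [ 0.730625   0.045750   0.010000   0.095000]
  [ 0.204625   0.788500   0.025750   0.244625]
  [ 0.089250   0.294750   0.724125   0.172250]
  [ 0.234000   0.434625   0.095000   0.902500]
det(I−A) = Σ_j (I−A)_1j·C_1j = (0.95)(0.730625) + (0.00)(0.204625) + (0.00)(0.089250) + (-0.10)(0.234000) = 0.67069375
(I − A)⁻¹ = adj(I−A) / det(I−A) ≈
  [   1.0894     0.0682     0.0149     0.1416]
  [   0.3051     1.1756     0.0384     0.3647]
  [   0.1331     0.4395     1.0797     0.2568]
  [   0.3489     0.6480     0.1416     1.3456]
The output multiplier for sector j is the column-j sum of the Leontief inverse (I − A)⁻¹ = adj(I−A) / det(I−A).
Column 1 of adj(I−A): (0.730625, 0.204625, 0.089250, 0.234000); det(I−A) = 0.67069375.
m_1 = (0.730625 + 0.204625 + 0.089250 + 0.234000) / 0.67069375 = 1.2585 / 0.67069375 ≈ 1.876.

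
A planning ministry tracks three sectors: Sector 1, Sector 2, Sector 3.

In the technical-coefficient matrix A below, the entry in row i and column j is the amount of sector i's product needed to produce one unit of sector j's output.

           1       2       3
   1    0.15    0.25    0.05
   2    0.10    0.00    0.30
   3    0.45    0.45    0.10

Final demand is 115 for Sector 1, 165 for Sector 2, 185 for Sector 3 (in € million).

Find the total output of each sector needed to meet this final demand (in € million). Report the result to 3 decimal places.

x_1 = 266.908, x_2 = 345.169, x_3 = 511.594

I − A =
  [   0.85    -0.25    -0.05]
  [  -0.10     1.00    -0.30]
  [  -0.45    -0.45     0.90]
Cofactors of I−A, C_ij = (−1)^(i+j)·(minor ij) (rows/columns in the sector order above):
  C_11 = (1.00)(0.90) − (-0.30)(-0.45) = 0.7650
  C_12 = −[(-0.10)(0.90) − (-0.30)(-0.45)] = 0.2250
  C_13 = (-0.10)(-0.45) − (1.00)(-0.45) = 0.4950
  C_21 = −[(-0.25)(0.90) − (-0.05)(-0.45)] = 0.2475
  C_22 = (0.85)(0.90) − (-0.05)(-0.45) = 0.7425
  C_23 = −[(0.85)(-0.45) − (-0.25)(-0.45)] = 0.4950
  C_31 = (-0.25)(-0.30) − (-0.05)(1.00) = 0.1250
  C_32 = −[(0.85)(-0.30) − (-0.05)(-0.10)] = 0.2600
  C_33 = (0.85)(1.00) − (-0.25)(-0.10) = 0.8250
det(I−A) = Σ_j (I−A)_1j·C_1j = (0.85)(0.7650) + (-0.25)(0.2250) + (-0.05)(0.4950) = 0.56925
adj(I−A) = Cᵀ =
  [ 0.7650   0.2475   0.1250]
  [ 0.2250   0.7425   0.2600]
  [ 0.4950   0.4950   0.8250]
(I − A)⁻¹ = adj(I−A) / det(I−A) ≈
  [   1.3439     0.4348     0.2196]
  [   0.3953     1.3043     0.4567]
  [   0.8696     0.8696     1.4493]
x = (I − A)⁻¹ d = adj(I−A)·d / det(I−A), with det(I−A) = 0.56925:
  x_1 = (0.7650·115 + 0.2475·165 + 0.1250·185) / 0.56925 = 151.9375 / 0.56925 ≈ 266.908
  x_2 = (0.2250·115 + 0.7425·165 + 0.2600·185) / 0.56925 = 196.4875 / 0.56925 ≈ 345.169
  x_3 = (0.4950·115 + 0.4950·165 + 0.8250·185) / 0.56925 = 291.225 / 0.56925 ≈ 511.594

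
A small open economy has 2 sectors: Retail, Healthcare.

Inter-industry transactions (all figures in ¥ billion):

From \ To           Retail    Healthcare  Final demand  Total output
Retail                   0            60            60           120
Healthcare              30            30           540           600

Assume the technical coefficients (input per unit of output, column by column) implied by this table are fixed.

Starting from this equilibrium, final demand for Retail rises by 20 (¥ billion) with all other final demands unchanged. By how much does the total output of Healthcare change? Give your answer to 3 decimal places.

Δx_2 = 5.405

Technical coefficients a_ij = z_ij / X_j:
  a_11 = 0/120 = 0.00, a_21 = 30/120 = 0.25
  a_12 = 60/600 = 0.10, a_22 = 30/600 = 0.05
I − A =
  [   1.00    -0.10]
  [  -0.25     0.95]
det(I−A) = (1.00)(0.95) − (-0.10)(-0.25) = 0.9250
adj(I−A) = [[0.95, 0.10], [0.25, 1.00]]
(I − A)⁻¹ = adj(I−A) / det(I−A) ≈
  [   1.0270     0.1081]
  [   0.2703     1.0811]
Δx = (I − A)⁻¹ Δd with Δd having +20 in the Retail component and 0 elsewhere.
So Δx_2 = L_21 · (+20), where L_21 = adj(I−A)_21 / det(I−A) = 0.25 / 0.9250.
Δx_2 = 0.25 × (+20) / 0.9250 = 5.00 / 0.9250 ≈ 5.405.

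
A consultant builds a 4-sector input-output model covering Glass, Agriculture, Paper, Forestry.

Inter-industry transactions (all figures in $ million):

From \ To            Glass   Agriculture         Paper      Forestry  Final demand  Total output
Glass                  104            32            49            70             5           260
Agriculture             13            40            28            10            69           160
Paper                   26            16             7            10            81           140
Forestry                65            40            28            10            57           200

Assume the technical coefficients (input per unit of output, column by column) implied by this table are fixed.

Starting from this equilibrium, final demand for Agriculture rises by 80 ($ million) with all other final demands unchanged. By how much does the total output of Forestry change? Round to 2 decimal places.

Technical coefficients a_ij = z_ij / X_j:
  a_11 = 104/260 = 0.40, a_21 = 13/260 = 0.05, a_31 = 26/260 = 0.10, a_41 = 65/260 = 0.25
  a_12 = 32/160 = 0.20, a_22 = 40/160 = 0.25, a_32 = 16/160 = 0.10, a_42 = 40/160 = 0.25
  a_13 = 49/140 = 0.35, a_23 = 28/140 = 0.20, a_33 = 7/140 = 0.05, a_43 = 28/140 = 0.20
  a_14 = 70/200 = 0.35, a_24 = 10/200 = 0.05, a_34 = 10/200 = 0.05, a_44 = 10/200 = 0.05
I − A =
  [   0.60    -0.20    -0.35    -0.35]
  [  -0.05     0.75    -0.20    -0.05]
  [  -0.10    -0.10     0.95    -0.05]
  [  -0.25    -0.25    -0.20     0.95]
Compute the cofactors C_ij = (−1)^(i+j)·(3×3 minor ij) of I−A; the adjugate is their transpose:
adj(I−A) = Cᵀ =
  [ 0.63500   0.30625   0.35500   0.26875]
  [ 0.07900   0.40775   0.12700   0.05725]
  [ 0.08600   0.08600   0.33800   0.05400]
  [ 0.20600   0.20600   0.19800   0.37400]
det(I−A) = Σ_j (I−A)_1j·C_1j = (0.60)(0.63500) + (-0.20)(0.07900) + (-0.35)(0.08600) + (-0.35)(0.20600) = 0.2630
(I − A)⁻¹ = adj(I−A) / det(I−A) ≈
  [   2.4144     1.1644     1.3498     1.0219]
  [   0.3004     1.5504     0.4829     0.2177]
  [   0.3270     0.3270     1.2852     0.2053]
  [   0.7833     0.7833     0.7529     1.4221]
Δx = (I − A)⁻¹ Δd with Δd having +80 in the Agriculture component and 0 elsewhere.
So Δx_4 = L_42 · (+80), where L_42 = adj(I−A)_42 / det(I−A) = 0.20600 / 0.2630.
Δx_4 = 0.20600 × (+80) / 0.2630 = 16.48 / 0.2630 ≈ 62.66.

Δx_4 = 62.66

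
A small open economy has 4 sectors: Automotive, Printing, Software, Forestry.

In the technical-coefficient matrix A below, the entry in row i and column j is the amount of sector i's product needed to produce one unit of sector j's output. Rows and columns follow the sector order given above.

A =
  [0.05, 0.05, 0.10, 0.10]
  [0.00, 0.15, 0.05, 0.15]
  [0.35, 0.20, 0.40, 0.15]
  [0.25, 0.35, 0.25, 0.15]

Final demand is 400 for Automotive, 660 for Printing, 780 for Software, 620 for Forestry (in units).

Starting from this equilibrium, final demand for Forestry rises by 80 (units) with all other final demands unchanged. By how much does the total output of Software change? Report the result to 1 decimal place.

Δx_S = 51.4

I − A =
  [   0.95    -0.05    -0.10    -0.10]
  [   0.00     0.85    -0.05    -0.15]
  [  -0.35    -0.20     0.60    -0.15]
  [  -0.25    -0.35    -0.25     0.85]
Compute the cofactors C_ij = (−1)^(i+j)·(3×3 minor ij) of I−A; the adjugate is their transpose:
adj(I−A) = Cᵀ =
  [ 0.351500   0.071875   0.094000   0.070625]
  [ 0.052375   0.391625   0.078500   0.089125]
  [ 0.273875   0.235375   0.613375   0.182000]
  [ 0.205500   0.251625   0.240375   0.444375]
det(I−A) = Σ_j (I−A)_1j·C_1j = (0.95)(0.351500) + (-0.05)(0.052375) + (-0.10)(0.273875) + (-0.10)(0.205500) = 0.28336875
(I − A)⁻¹ = adj(I−A) / det(I−A) ≈
  [   1.2404     0.2536     0.3317     0.2492]
  [   0.1848     1.3820     0.2770     0.3145]
  [   0.9665     0.8306     2.1646     0.6423]
  [   0.7252     0.8880     0.8483     1.5682]
Δx = (I − A)⁻¹ Δd with Δd having +80 in the Forestry component and 0 elsewhere.
So Δx_S = L_SF · (+80), where L_SF = adj(I−A)_SF / det(I−A) = 0.182000 / 0.28336875.
Δx_S = 0.182000 × (+80) / 0.28336875 = 14.56 / 0.28336875 ≈ 51.4.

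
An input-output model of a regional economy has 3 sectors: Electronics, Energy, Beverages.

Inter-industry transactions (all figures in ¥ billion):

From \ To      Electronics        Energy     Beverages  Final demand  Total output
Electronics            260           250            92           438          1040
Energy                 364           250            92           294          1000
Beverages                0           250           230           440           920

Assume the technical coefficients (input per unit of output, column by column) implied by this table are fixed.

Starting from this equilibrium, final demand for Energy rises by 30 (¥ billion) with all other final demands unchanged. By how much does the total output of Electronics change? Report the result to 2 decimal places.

Δx_1 = 19.39

Technical coefficients a_ij = z_ij / X_j:
  a_11 = 260/1040 = 0.25, a_21 = 364/1040 = 0.35, a_31 = 0/1040 = 0.00
  a_12 = 250/1000 = 0.25, a_22 = 250/1000 = 0.25, a_32 = 250/1000 = 0.25
  a_13 = 92/920 = 0.10, a_23 = 92/920 = 0.10, a_33 = 230/920 = 0.25
I − A =
  [   0.75    -0.25    -0.10]
  [  -0.35     0.75    -0.10]
  [   0.00    -0.25     0.75]
Cofactors of I−A, C_ij = (−1)^(i+j)·(minor ij) (rows/columns in the sector order above):
  C_11 = (0.75)(0.75) − (-0.10)(-0.25) = 0.5375
  C_12 = −[(-0.35)(0.75) − (-0.10)(0.00)] = 0.2625
  C_13 = (-0.35)(-0.25) − (0.75)(0.00) = 0.0875
  C_21 = −[(-0.25)(0.75) − (-0.10)(-0.25)] = 0.2125
  C_22 = (0.75)(0.75) − (-0.10)(0.00) = 0.5625
  C_23 = −[(0.75)(-0.25) − (-0.25)(0.00)] = 0.1875
  C_31 = (-0.25)(-0.10) − (-0.10)(0.75) = 0.1000
  C_32 = −[(0.75)(-0.10) − (-0.10)(-0.35)] = 0.1100
  C_33 = (0.75)(0.75) − (-0.25)(-0.35) = 0.4750
det(I−A) = Σ_j (I−A)_1j·C_1j = (0.75)(0.5375) + (-0.25)(0.2625) + (-0.10)(0.0875) = 0.32875
adj(I−A) = Cᵀ =
  [ 0.5375   0.2125   0.1000]
  [ 0.2625   0.5625   0.1100]
  [ 0.0875   0.1875   0.4750]
(I − A)⁻¹ = adj(I−A) / det(I−A) ≈
  [   1.6350     0.6464     0.3042]
  [   0.7985     1.7110     0.3346]
  [   0.2662     0.5703     1.4449]
Δx = (I − A)⁻¹ Δd with Δd having +30 in the Energy component and 0 elsewhere.
So Δx_1 = L_12 · (+30), where L_12 = adj(I−A)_12 / det(I−A) = 0.2125 / 0.32875.
Δx_1 = 0.2125 × (+30) / 0.32875 = 6.375 / 0.32875 ≈ 19.39.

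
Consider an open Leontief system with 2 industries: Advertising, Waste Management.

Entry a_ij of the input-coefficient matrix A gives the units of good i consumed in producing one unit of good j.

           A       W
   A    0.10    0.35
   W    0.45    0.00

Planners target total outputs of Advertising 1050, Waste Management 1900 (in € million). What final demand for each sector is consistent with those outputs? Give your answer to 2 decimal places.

d_A = 280.00, d_W = 1427.50

I − A =
  [   0.90    -0.35]
  [  -0.45     1.00]
d = (I − A) x:
  d_A = (+0.90)·1050 + (-0.35)·1900 = 280.00
  d_W = (-0.45)·1050 + (+1.00)·1900 = 1427.50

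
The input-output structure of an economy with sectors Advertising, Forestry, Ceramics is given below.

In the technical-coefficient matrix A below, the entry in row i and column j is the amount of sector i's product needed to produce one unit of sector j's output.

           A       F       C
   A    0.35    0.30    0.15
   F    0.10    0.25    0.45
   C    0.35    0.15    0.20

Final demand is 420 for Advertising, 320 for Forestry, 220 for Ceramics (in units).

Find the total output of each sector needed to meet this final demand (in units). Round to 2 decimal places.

I − A =
  [   0.65    -0.30    -0.15]
  [  -0.10     0.75    -0.45]
  [  -0.35    -0.15     0.80]
Cofactors of I−A, C_ij = (−1)^(i+j)·(minor ij) (rows/columns in the sector order above):
  C_11 = (0.75)(0.80) − (-0.45)(-0.15) = 0.5325
  C_12 = −[(-0.10)(0.80) − (-0.45)(-0.35)] = 0.2375
  C_13 = (-0.10)(-0.15) − (0.75)(-0.35) = 0.2775
  C_21 = −[(-0.30)(0.80) − (-0.15)(-0.15)] = 0.2625
  C_22 = (0.65)(0.80) − (-0.15)(-0.35) = 0.4675
  C_23 = −[(0.65)(-0.15) − (-0.30)(-0.35)] = 0.2025
  C_31 = (-0.30)(-0.45) − (-0.15)(0.75) = 0.2475
  C_32 = −[(0.65)(-0.45) − (-0.15)(-0.10)] = 0.3075
  C_33 = (0.65)(0.75) − (-0.30)(-0.10) = 0.4575
det(I−A) = Σ_j (I−A)_1j·C_1j = (0.65)(0.5325) + (-0.30)(0.2375) + (-0.15)(0.2775) = 0.23325
adj(I−A) = Cᵀ =
  [ 0.5325   0.2625   0.2475]
  [ 0.2375   0.4675   0.3075]
  [ 0.2775   0.2025   0.4575]
(I − A)⁻¹ = adj(I−A) / det(I−A) ≈
  [   2.2830     1.1254     1.0611]
  [   1.0182     2.0043     1.3183]
  [   1.1897     0.8682     1.9614]
x = (I − A)⁻¹ d = adj(I−A)·d / det(I−A), with det(I−A) = 0.23325:
  x_A = (0.5325·420 + 0.2625·320 + 0.2475·220) / 0.23325 = 362.10 / 0.23325 ≈ 1552.41
  x_F = (0.2375·420 + 0.4675·320 + 0.3075·220) / 0.23325 = 317.00 / 0.23325 ≈ 1359.06
  x_C = (0.2775·420 + 0.2025·320 + 0.4575·220) / 0.23325 = 282.00 / 0.23325 ≈ 1209.00

x_A = 1552.41, x_F = 1359.06, x_C = 1209.00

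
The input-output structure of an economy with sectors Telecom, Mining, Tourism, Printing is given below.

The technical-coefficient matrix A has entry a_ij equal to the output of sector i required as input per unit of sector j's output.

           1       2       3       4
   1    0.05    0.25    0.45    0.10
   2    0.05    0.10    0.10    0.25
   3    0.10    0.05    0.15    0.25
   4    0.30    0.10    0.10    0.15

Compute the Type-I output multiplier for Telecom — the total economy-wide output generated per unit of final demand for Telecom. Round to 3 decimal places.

m_1 = 2.470

I − A =
  [   0.95    -0.25    -0.45    -0.10]
  [  -0.05     0.90    -0.10    -0.25]
  [  -0.10    -0.05     0.85    -0.25]
  [  -0.30    -0.10    -0.10     0.85]
Compute the cofactors C_ij = (−1)^(i+j)·(3×3 minor ij) of I−A; the adjugate is their transpose:
adj(I−A) = Cᵀ =
  [ 0.598500   0.213750   0.370500   0.242250]
  [ 0.117125   0.564125   0.154875   0.225250]
  [ 0.148625   0.103625   0.646125   0.238000]
  [ 0.242500   0.154000   0.225000   0.667250]
det(I−A) = Σ_j (I−A)_1j·C_1j = (0.95)(0.598500) + (-0.25)(0.117125) + (-0.45)(0.148625) + (-0.10)(0.242500) = 0.4481625
(I − A)⁻¹ = adj(I−A) / det(I−A) ≈
  [   1.3355     0.4769     0.8267     0.5405]
  [   0.2613     1.2588     0.3456     0.5026]
  [   0.3316     0.2312     1.4417     0.5311]
  [   0.5411     0.3436     0.5021     1.4889]
The output multiplier for sector j is the column-j sum of the Leontief inverse (I − A)⁻¹ = adj(I−A) / det(I−A).
Column 1 of adj(I−A): (0.598500, 0.117125, 0.148625, 0.242500); det(I−A) = 0.4481625.
m_1 = (0.598500 + 0.117125 + 0.148625 + 0.242500) / 0.4481625 = 1.10675 / 0.4481625 ≈ 2.470.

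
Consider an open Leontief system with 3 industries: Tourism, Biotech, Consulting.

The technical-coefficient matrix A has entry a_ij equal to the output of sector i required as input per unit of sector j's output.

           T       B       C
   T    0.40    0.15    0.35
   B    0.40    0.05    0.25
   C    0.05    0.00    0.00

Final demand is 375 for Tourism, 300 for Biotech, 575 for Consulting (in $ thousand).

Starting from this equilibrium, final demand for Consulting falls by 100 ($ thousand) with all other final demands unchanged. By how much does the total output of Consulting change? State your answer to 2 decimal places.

I − A =
  [   0.60    -0.15    -0.35]
  [  -0.40     0.95    -0.25]
  [  -0.05     0.00     1.00]
Cofactors of I−A, C_ij = (−1)^(i+j)·(minor ij) (rows/columns in the sector order above):
  C_11 = (0.95)(1.00) − (-0.25)(0.00) = 0.9500
  C_12 = −[(-0.40)(1.00) − (-0.25)(-0.05)] = 0.4125
  C_13 = (-0.40)(0.00) − (0.95)(-0.05) = 0.0475
  C_21 = −[(-0.15)(1.00) − (-0.35)(0.00)] = 0.1500
  C_22 = (0.60)(1.00) − (-0.35)(-0.05) = 0.5825
  C_23 = −[(0.60)(0.00) − (-0.15)(-0.05)] = 0.0075
  C_31 = (-0.15)(-0.25) − (-0.35)(0.95) = 0.3700
  C_32 = −[(0.60)(-0.25) − (-0.35)(-0.40)] = 0.2900
  C_33 = (0.60)(0.95) − (-0.15)(-0.40) = 0.5100
det(I−A) = Σ_j (I−A)_1j·C_1j = (0.60)(0.9500) + (-0.15)(0.4125) + (-0.35)(0.0475) = 0.4915
adj(I−A) = Cᵀ =
  [ 0.9500   0.1500   0.3700]
  [ 0.4125   0.5825   0.2900]
  [ 0.0475   0.0075   0.5100]
(I − A)⁻¹ = adj(I−A) / det(I−A) ≈
  [   1.9329     0.3052     0.7528]
  [   0.8393     1.1851     0.5900]
  [   0.0966     0.0153     1.0376]
Δx = (I − A)⁻¹ Δd with Δd having -100 in the Consulting component and 0 elsewhere.
So Δx_C = L_CC · (-100), where L_CC = adj(I−A)_CC / det(I−A) = 0.5100 / 0.4915.
Δx_C = 0.5100 × (-100) / 0.4915 = -51.00 / 0.4915 ≈ -103.76.

Δx_C = -103.76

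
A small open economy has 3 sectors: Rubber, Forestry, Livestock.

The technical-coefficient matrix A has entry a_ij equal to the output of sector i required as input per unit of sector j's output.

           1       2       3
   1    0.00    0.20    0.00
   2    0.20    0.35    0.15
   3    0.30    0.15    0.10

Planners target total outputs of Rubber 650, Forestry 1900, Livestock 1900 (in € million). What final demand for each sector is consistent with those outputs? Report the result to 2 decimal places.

d_1 = 270.00, d_2 = 820.00, d_3 = 1230.00

I − A =
  [   1.00    -0.20     0.00]
  [  -0.20     0.65    -0.15]
  [  -0.30    -0.15     0.90]
d = (I − A) x:
  d_1 = (+1.00)·650 + (-0.20)·1900 + (+0.00)·1900 = 270.00
  d_2 = (-0.20)·650 + (+0.65)·1900 + (-0.15)·1900 = 820.00
  d_3 = (-0.30)·650 + (-0.15)·1900 + (+0.90)·1900 = 1230.00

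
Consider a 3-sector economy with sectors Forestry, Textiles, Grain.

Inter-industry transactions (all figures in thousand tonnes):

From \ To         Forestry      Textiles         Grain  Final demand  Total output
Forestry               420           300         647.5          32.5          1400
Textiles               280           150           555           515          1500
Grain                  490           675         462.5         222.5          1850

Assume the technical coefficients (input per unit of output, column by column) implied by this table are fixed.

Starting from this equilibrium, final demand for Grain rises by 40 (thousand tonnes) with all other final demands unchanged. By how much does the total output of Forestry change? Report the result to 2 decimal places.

Δx_F = 80.97

Technical coefficients a_ij = z_ij / X_j:
  a_FF = 420/1400 = 0.30, a_TF = 280/1400 = 0.20, a_GF = 490/1400 = 0.35
  a_FT = 300/1500 = 0.20, a_TT = 150/1500 = 0.10, a_GT = 675/1500 = 0.45
  a_FG = 647.5/1850 = 0.35, a_TG = 555/1850 = 0.30, a_GG = 462.5/1850 = 0.25
I − A =
  [   0.70    -0.20    -0.35]
  [  -0.20     0.90    -0.30]
  [  -0.35    -0.45     0.75]
Cofactors of I−A, C_ij = (−1)^(i+j)·(minor ij) (rows/columns in the sector order above):
  C_11 = (0.90)(0.75) − (-0.30)(-0.45) = 0.5400
  C_12 = −[(-0.20)(0.75) − (-0.30)(-0.35)] = 0.2550
  C_13 = (-0.20)(-0.45) − (0.90)(-0.35) = 0.4050
  C_21 = −[(-0.20)(0.75) − (-0.35)(-0.45)] = 0.3075
  C_22 = (0.70)(0.75) − (-0.35)(-0.35) = 0.4025
  C_23 = −[(0.70)(-0.45) − (-0.20)(-0.35)] = 0.3850
  C_31 = (-0.20)(-0.30) − (-0.35)(0.90) = 0.3750
  C_32 = −[(0.70)(-0.30) − (-0.35)(-0.20)] = 0.2800
  C_33 = (0.70)(0.90) − (-0.20)(-0.20) = 0.5900
det(I−A) = Σ_j (I−A)_1j·C_1j = (0.70)(0.5400) + (-0.20)(0.2550) + (-0.35)(0.4050) = 0.18525
adj(I−A) = Cᵀ =
  [ 0.5400   0.3075   0.3750]
  [ 0.2550   0.4025   0.2800]
  [ 0.4050   0.3850   0.5900]
(I − A)⁻¹ = adj(I−A) / det(I−A) ≈
  [   2.9150     1.6599     2.0243]
  [   1.3765     2.1727     1.5115]
  [   2.1862     2.0783     3.1849]
Δx = (I − A)⁻¹ Δd with Δd having +40 in the Grain component and 0 elsewhere.
So Δx_F = L_FG · (+40), where L_FG = adj(I−A)_FG / det(I−A) = 0.3750 / 0.18525.
Δx_F = 0.3750 × (+40) / 0.18525 = 15.00 / 0.18525 ≈ 80.97.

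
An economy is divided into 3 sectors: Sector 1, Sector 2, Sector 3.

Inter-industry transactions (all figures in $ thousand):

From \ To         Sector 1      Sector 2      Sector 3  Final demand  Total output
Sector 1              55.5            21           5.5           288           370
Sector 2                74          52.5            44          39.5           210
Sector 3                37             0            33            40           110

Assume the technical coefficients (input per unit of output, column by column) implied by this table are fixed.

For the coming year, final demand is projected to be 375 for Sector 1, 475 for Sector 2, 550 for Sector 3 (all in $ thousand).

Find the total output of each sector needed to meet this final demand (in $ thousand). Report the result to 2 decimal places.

Technical coefficients a_ij = z_ij / X_j:
  a_11 = 55.5/370 = 0.15, a_21 = 74/370 = 0.20, a_31 = 37/370 = 0.10
  a_12 = 21/210 = 0.10, a_22 = 52.5/210 = 0.25, a_32 = 0/210 = 0.00
  a_13 = 5.5/110 = 0.05, a_23 = 44/110 = 0.40, a_33 = 33/110 = 0.30
I − A =
  [   0.85    -0.10    -0.05]
  [  -0.20     0.75    -0.40]
  [  -0.10     0.00     0.70]
Cofactors of I−A, C_ij = (−1)^(i+j)·(minor ij) (rows/columns in the sector order above):
  C_11 = (0.75)(0.70) − (-0.40)(0.00) = 0.5250
  C_12 = −[(-0.20)(0.70) − (-0.40)(-0.10)] = 0.1800
  C_13 = (-0.20)(0.00) − (0.75)(-0.10) = 0.0750
  C_21 = −[(-0.10)(0.70) − (-0.05)(0.00)] = 0.0700
  C_22 = (0.85)(0.70) − (-0.05)(-0.10) = 0.5900
  C_23 = −[(0.85)(0.00) − (-0.10)(-0.10)] = 0.0100
  C_31 = (-0.10)(-0.40) − (-0.05)(0.75) = 0.0775
  C_32 = −[(0.85)(-0.40) − (-0.05)(-0.20)] = 0.3500
  C_33 = (0.85)(0.75) − (-0.10)(-0.20) = 0.6175
det(I−A) = Σ_j (I−A)_1j·C_1j = (0.85)(0.5250) + (-0.10)(0.1800) + (-0.05)(0.0750) = 0.4245
adj(I−A) = Cᵀ =
  [ 0.5250   0.0700   0.0775]
  [ 0.1800   0.5900   0.3500]
  [ 0.0750   0.0100   0.6175]
(I − A)⁻¹ = adj(I−A) / det(I−A) ≈
  [   1.2367     0.1649     0.1826]
  [   0.4240     1.3899     0.8245]
  [   0.1767     0.0236     1.4547]
x = (I − A)⁻¹ d = adj(I−A)·d / det(I−A), with det(I−A) = 0.4245:
  x_1 = (0.5250·375 + 0.0700·475 + 0.0775·550) / 0.4245 = 272.75 / 0.4245 ≈ 642.52
  x_2 = (0.1800·375 + 0.5900·475 + 0.3500·550) / 0.4245 = 540.25 / 0.4245 ≈ 1272.67
  x_3 = (0.0750·375 + 0.0100·475 + 0.6175·550) / 0.4245 = 372.50 / 0.4245 ≈ 877.50

x_1 = 642.52, x_2 = 1272.67, x_3 = 877.50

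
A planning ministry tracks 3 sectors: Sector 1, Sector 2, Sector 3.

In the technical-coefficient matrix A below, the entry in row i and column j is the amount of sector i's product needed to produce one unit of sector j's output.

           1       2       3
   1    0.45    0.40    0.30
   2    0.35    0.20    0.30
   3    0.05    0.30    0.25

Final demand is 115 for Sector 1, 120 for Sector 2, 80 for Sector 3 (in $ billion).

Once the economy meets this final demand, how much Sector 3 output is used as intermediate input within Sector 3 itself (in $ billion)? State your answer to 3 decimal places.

I − A =
  [   0.55    -0.40    -0.30]
  [  -0.35     0.80    -0.30]
  [  -0.05    -0.30     0.75]
Cofactors of I−A, C_ij = (−1)^(i+j)·(minor ij) (rows/columns in the sector order above):
  C_11 = (0.80)(0.75) − (-0.30)(-0.30) = 0.5100
  C_12 = −[(-0.35)(0.75) − (-0.30)(-0.05)] = 0.2775
  C_13 = (-0.35)(-0.30) − (0.80)(-0.05) = 0.1450
  C_21 = −[(-0.40)(0.75) − (-0.30)(-0.30)] = 0.3900
  C_22 = (0.55)(0.75) − (-0.30)(-0.05) = 0.3975
  C_23 = −[(0.55)(-0.30) − (-0.40)(-0.05)] = 0.1850
  C_31 = (-0.40)(-0.30) − (-0.30)(0.80) = 0.3600
  C_32 = −[(0.55)(-0.30) − (-0.30)(-0.35)] = 0.2700
  C_33 = (0.55)(0.80) − (-0.40)(-0.35) = 0.3000
det(I−A) = Σ_j (I−A)_1j·C_1j = (0.55)(0.5100) + (-0.40)(0.2775) + (-0.30)(0.1450) = 0.1260
adj(I−A) = Cᵀ =
  [ 0.5100   0.3900   0.3600]
  [ 0.2775   0.3975   0.2700]
  [ 0.1450   0.1850   0.3000]
(I − A)⁻¹ = adj(I−A) / det(I−A) ≈
  [   4.0476     3.0952     2.8571]
  [   2.2024     3.1548     2.1429]
  [   1.1508     1.4683     2.3810]
First solve x = (I − A)⁻¹ d = adj(I−A)·d / det(I−A); in particular x_3 = (0.1450·115 + 0.1850·120 + 0.3000·80) / 0.1260 = 62.875 / 0.1260 ≈ 499.00794.
Intermediate flow from 3 to 3: z_33 = a_33 · x_3 = 0.25 × 62.875 / 0.1260 = 15.71875 / 0.1260 ≈ 124.752.

z_33 = 124.752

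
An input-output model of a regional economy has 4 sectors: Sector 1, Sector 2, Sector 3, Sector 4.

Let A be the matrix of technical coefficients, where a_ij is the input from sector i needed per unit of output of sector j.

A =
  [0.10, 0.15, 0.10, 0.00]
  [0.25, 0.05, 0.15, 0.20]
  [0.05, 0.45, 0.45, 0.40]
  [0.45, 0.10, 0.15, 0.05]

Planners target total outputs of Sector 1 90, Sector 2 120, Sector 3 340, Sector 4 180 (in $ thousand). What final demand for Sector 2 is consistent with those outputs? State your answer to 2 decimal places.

d_2 = 4.50

I − A =
  [   0.90    -0.15    -0.10     0.00]
  [  -0.25     0.95    -0.15    -0.20]
  [  -0.05    -0.45     0.55    -0.40]
  [  -0.45    -0.10    -0.15     0.95]
d = (I − A) x:
  d_1 = (+0.90)·90 + (-0.15)·120 + (-0.10)·340 + (+0.00)·180 = 29.00
  d_2 = (-0.25)·90 + (+0.95)·120 + (-0.15)·340 + (-0.20)·180 = 4.50
  d_3 = (-0.05)·90 + (-0.45)·120 + (+0.55)·340 + (-0.40)·180 = 56.50
  d_4 = (-0.45)·90 + (-0.10)·120 + (-0.15)·340 + (+0.95)·180 = 67.50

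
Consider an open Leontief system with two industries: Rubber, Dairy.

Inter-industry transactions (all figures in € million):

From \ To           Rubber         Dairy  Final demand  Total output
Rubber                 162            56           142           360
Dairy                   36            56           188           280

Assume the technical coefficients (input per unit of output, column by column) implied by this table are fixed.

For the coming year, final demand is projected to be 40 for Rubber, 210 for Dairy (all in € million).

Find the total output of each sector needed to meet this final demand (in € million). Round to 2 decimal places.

x_R = 176.19, x_D = 284.52

Technical coefficients a_ij = z_ij / X_j:
  a_RR = 162/360 = 0.45, a_DR = 36/360 = 0.10
  a_RD = 56/280 = 0.20, a_DD = 56/280 = 0.20
I − A =
  [   0.55    -0.20]
  [  -0.10     0.80]
det(I−A) = (0.55)(0.80) − (-0.20)(-0.10) = 0.4200
adj(I−A) = [[0.80, 0.20], [0.10, 0.55]]
(I − A)⁻¹ = adj(I−A) / det(I−A) ≈
  [   1.9048     0.4762]
  [   0.2381     1.3095]
x = (I − A)⁻¹ d = adj(I−A)·d / det(I−A), with det(I−A) = 0.4200:
  x_R = (0.80·40 + 0.20·210) / 0.4200 = 74.00 / 0.4200 ≈ 176.19
  x_D = (0.10·40 + 0.55·210) / 0.4200 = 119.50 / 0.4200 ≈ 284.52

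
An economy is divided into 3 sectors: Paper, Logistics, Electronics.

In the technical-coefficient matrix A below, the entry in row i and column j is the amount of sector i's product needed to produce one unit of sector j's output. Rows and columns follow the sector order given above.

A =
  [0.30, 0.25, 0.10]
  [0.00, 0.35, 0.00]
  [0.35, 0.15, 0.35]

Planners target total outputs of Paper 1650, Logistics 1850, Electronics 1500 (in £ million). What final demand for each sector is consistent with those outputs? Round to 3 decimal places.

d_1 = 542.500, d_2 = 1202.500, d_3 = 120.000

I − A =
  [   0.70    -0.25    -0.10]
  [   0.00     0.65     0.00]
  [  -0.35    -0.15     0.65]
d = (I − A) x:
  d_1 = (+0.70)·1650 + (-0.25)·1850 + (-0.10)·1500 = 542.500
  d_2 = (+0.00)·1650 + (+0.65)·1850 + (+0.00)·1500 = 1202.500
  d_3 = (-0.35)·1650 + (-0.15)·1850 + (+0.65)·1500 = 120.000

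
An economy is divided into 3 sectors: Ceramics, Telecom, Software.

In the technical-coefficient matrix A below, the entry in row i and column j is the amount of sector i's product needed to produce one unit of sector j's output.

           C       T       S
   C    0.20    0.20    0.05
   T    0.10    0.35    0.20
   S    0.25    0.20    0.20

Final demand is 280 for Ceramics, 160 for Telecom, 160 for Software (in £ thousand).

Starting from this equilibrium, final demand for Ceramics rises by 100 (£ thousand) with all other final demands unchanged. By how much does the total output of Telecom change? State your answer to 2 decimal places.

I − A =
  [   0.80    -0.20    -0.05]
  [  -0.10     0.65    -0.20]
  [  -0.25    -0.20     0.80]
Cofactors of I−A, C_ij = (−1)^(i+j)·(minor ij) (rows/columns in the sector order above):
  C_11 = (0.65)(0.80) − (-0.20)(-0.20) = 0.4800
  C_12 = −[(-0.10)(0.80) − (-0.20)(-0.25)] = 0.1300
  C_13 = (-0.10)(-0.20) − (0.65)(-0.25) = 0.1825
  C_21 = −[(-0.20)(0.80) − (-0.05)(-0.20)] = 0.1700
  C_22 = (0.80)(0.80) − (-0.05)(-0.25) = 0.6275
  C_23 = −[(0.80)(-0.20) − (-0.20)(-0.25)] = 0.2100
  C_31 = (-0.20)(-0.20) − (-0.05)(0.65) = 0.0725
  C_32 = −[(0.80)(-0.20) − (-0.05)(-0.10)] = 0.1650
  C_33 = (0.80)(0.65) − (-0.20)(-0.10) = 0.5000
det(I−A) = Σ_j (I−A)_1j·C_1j = (0.80)(0.4800) + (-0.20)(0.1300) + (-0.05)(0.1825) = 0.348875
adj(I−A) = Cᵀ =
  [ 0.4800   0.1700   0.0725]
  [ 0.1300   0.6275   0.1650]
  [ 0.1825   0.2100   0.5000]
(I − A)⁻¹ = adj(I−A) / det(I−A) ≈
  [   1.3759     0.4873     0.2078]
  [   0.3726     1.7986     0.4729]
  [   0.5231     0.6019     1.4332]
Δx = (I − A)⁻¹ Δd with Δd having +100 in the Ceramics component and 0 elsewhere.
So Δx_T = L_TC · (+100), where L_TC = adj(I−A)_TC / det(I−A) = 0.1300 / 0.348875.
Δx_T = 0.1300 × (+100) / 0.348875 = 13.00 / 0.348875 ≈ 37.26.

Δx_T = 37.26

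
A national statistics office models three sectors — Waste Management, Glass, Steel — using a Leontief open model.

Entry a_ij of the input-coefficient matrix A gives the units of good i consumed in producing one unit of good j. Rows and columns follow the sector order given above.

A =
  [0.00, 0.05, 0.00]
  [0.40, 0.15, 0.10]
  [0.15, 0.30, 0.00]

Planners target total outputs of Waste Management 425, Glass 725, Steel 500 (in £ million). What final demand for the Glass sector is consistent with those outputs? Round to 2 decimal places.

d_G = 396.25

I − A =
  [   1.00    -0.05     0.00]
  [  -0.40     0.85    -0.10]
  [  -0.15    -0.30     1.00]
d = (I − A) x:
  d_W = (+1.00)·425 + (-0.05)·725 + (+0.00)·500 = 388.75
  d_G = (-0.40)·425 + (+0.85)·725 + (-0.10)·500 = 396.25
  d_S = (-0.15)·425 + (-0.30)·725 + (+1.00)·500 = 218.75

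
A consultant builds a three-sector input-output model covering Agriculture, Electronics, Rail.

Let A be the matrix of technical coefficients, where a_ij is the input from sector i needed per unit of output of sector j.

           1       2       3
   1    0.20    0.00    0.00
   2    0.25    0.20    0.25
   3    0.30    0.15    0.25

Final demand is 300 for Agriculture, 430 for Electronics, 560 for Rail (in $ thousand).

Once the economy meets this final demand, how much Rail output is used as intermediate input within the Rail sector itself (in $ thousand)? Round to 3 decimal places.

z_33 = 274.028

I − A =
  [   0.80     0.00     0.00]
  [  -0.25     0.80    -0.25]
  [  -0.30    -0.15     0.75]
Cofactors of I−A, C_ij = (−1)^(i+j)·(minor ij) (rows/columns in the sector order above):
  C_11 = (0.80)(0.75) − (-0.25)(-0.15) = 0.5625
  C_12 = −[(-0.25)(0.75) − (-0.25)(-0.30)] = 0.2625
  C_13 = (-0.25)(-0.15) − (0.80)(-0.30) = 0.2775
  C_21 = −[(0.00)(0.75) − (0.00)(-0.15)] = 0.0000
  C_22 = (0.80)(0.75) − (0.00)(-0.30) = 0.6000
  C_23 = −[(0.80)(-0.15) − (0.00)(-0.30)] = 0.1200
  C_31 = (0.00)(-0.25) − (0.00)(0.80) = 0.0000
  C_32 = −[(0.80)(-0.25) − (0.00)(-0.25)] = 0.2000
  C_33 = (0.80)(0.80) − (0.00)(-0.25) = 0.6400
det(I−A) = Σ_j (I−A)_1j·C_1j = (0.80)(0.5625) + (0.00)(0.2625) + (0.00)(0.2775) = 0.4500
adj(I−A) = Cᵀ =
  [ 0.5625   0.0000   0.0000]
  [ 0.2625   0.6000   0.2000]
  [ 0.2775   0.1200   0.6400]
(I − A)⁻¹ = adj(I−A) / det(I−A) ≈
  [   1.2500     0.0000     0.0000]
  [   0.5833     1.3333     0.4444]
  [   0.6167     0.2667     1.4222]
First solve x = (I − A)⁻¹ d = adj(I−A)·d / det(I−A); in particular x_3 = (0.2775·300 + 0.1200·430 + 0.6400·560) / 0.4500 = 493.25 / 0.4500 ≈ 1096.11111.
Intermediate flow from 3 to 3: z_33 = a_33 · x_3 = 0.25 × 493.25 / 0.4500 = 123.3125 / 0.4500 ≈ 274.028.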